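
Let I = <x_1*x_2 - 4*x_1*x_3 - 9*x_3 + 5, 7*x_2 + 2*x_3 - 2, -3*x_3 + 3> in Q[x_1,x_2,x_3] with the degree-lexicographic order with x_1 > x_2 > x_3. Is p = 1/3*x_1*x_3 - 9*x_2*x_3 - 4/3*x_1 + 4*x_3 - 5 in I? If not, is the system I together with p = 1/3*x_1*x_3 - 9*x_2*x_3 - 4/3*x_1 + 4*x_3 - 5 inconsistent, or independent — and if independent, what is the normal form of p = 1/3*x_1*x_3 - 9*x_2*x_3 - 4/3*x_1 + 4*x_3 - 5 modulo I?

1/3*x_1*x_3 - 9*x_2*x_3 - 4/3*x_1 + 4*x_3 - 5 lies in I (it reduces to 0).

First compute the reduced Gröbner basis of I by Buchberger's algorithm.
f_1 = x_1*x_2 - 4*x_1*x_3 - 9*x_3 + 5, LT = x_1*x_2.
f_2 = 7*x_2 + 2*x_3 - 2, LT = x_2.
f_3 = -3*x_3 + 3, LT = x_3.

S(f_1,f_2): lcm = x_1*x_2. S = -30/7*x_1*x_3 + 2/7*x_1 - 9*x_3 + 5.
  leading term x_1*x_3: subtract (10/7*x_1)·f_3 from -30/7*x_1*x_3 + 2/7*x_1 - 9*x_3 + 5 → -4*x_1 - 9*x_3 + 5
  leading term x_1: no divisor's leading term divides it; move -4*x_1 to the remainder.
  leading term x_3: subtract (3)·f_3 from -9*x_3 + 5 → -4
  leading term 1: no divisor's leading term divides it; move -4 to the remainder.
  remainder -4*x_1 - 4 ≠ 0; add h_4 = -4*x_1 - 4 to the basis.

The other S-polynomials (S(f_1,f_3), S(f_2,f_3), S(f_1,h_4), S(f_2,h_4), S(f_3,h_4)) all reduce to 0 modulo the current basis, so we have a Gröbner basis.
Inter-reduce: drop elements whose leading term is divisible by another's, tail-reduce, and make monic.
Reduced Gröbner basis: {x_1 + 1, x_2, x_3 - 1}.
Label its elements g_1 = x_1 + 1, g_2 = x_2, g_3 = x_3 - 1.

Reduce p = 1/3*x_1*x_3 - 9*x_2*x_3 - 4/3*x_1 + 4*x_3 - 5 modulo G:
  leading term x_1*x_3: subtract (1/3*x_3)·g_1 from 1/3*x_1*x_3 - 9*x_2*x_3 - 4/3*x_1 + 4*x_3 - 5 → -9*x_2*x_3 - 4/3*x_1 + 11/3*x_3 - 5
  leading term x_2*x_3: subtract (-9*x_3)·g_2 from -9*x_2*x_3 - 4/3*x_1 + 11/3*x_3 - 5 → -4/3*x_1 + 11/3*x_3 - 5
  leading term x_1: subtract (-4/3)·g_1 from -4/3*x_1 + 11/3*x_3 - 5 → 11/3*x_3 - 11/3
  leading term x_3: subtract (11/3)·g_3 from 11/3*x_3 - 11/3 → 0
  normal form = 0.
Since the normal form is 0, p ∈ I.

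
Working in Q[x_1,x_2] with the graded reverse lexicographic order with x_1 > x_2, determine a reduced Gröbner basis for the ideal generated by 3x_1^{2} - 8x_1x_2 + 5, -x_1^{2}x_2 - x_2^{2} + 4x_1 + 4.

G = {x_1x_2^{2} + \tfrac{3}{8}x_2^{2} - \tfrac{3}{2}x_1 - \tfrac{5}{8}x_2 - \tfrac{3}{2}, x_2^{3} + \tfrac{5}{8}x_1x_2 + \tfrac{9}{64}x_2^{2} + \tfrac{15}{16}x_1 - \tfrac{271}{64}x_2 - \tfrac{49}{16}, x_1^{2} - \tfrac{8}{3}x_1x_2 + \tfrac{5}{3}}

Buchberger's algorithm terminates because the ascending chain of leading-term ideals stabilizes.

f_1 = 3x_1^{2} - 8x_1x_2 + 5, LT = x_1^{2}.
f_2 = -x_1^{2}x_2 - x_2^{2} + 4x_1 + 4, LT = x_1^{2}x_2.

S(f_1,f_2): lcm = x_1^{2}x_2. S = -\tfrac{8}{3}x_1x_2^{2} - x_2^{2} + 4x_1 + \tfrac{5}{3}x_2 + 4.
  reduce S modulo (f_1, f_2):
  remainder -\tfrac{8}{3}x_1x_2^{2} - x_2^{2} + 4x_1 + \tfrac{5}{3}x_2 + 4 ≠ 0; add g_3 = -\tfrac{8}{3}x_1x_2^{2} - x_2^{2} + 4x_1 + \tfrac{5}{3}x_2 + 4 to the basis.

S(f_1,g_3): lcm = x_1^{2}x_2^{2}. S = -\tfrac{8}{3}x_1x_2^{3} - \tfrac{3}{8}x_1x_2^{2} + \tfrac{3}{2}x_1^{2} + \tfrac{5}{8}x_1x_2 + \tfrac{5}{3}x_2^{2} + \tfrac{3}{2}x_1.
  reduce S modulo (f_1, f_2, g_3):
  remainder x_2^{3} + \tfrac{5}{8}x_1x_2 + \tfrac{9}{64}x_2^{2} + \tfrac{15}{16}x_1 - \tfrac{271}{64}x_2 - \tfrac{49}{16} ≠ 0; add g_4 = x_2^{3} + \tfrac{5}{8}x_1x_2 + \tfrac{9}{64}x_2^{2} + \tfrac{15}{16}x_1 - \tfrac{271}{64}x_2 - \tfrac{49}{16} to the basis.

The other S-polynomials (S(f_2,g_3), S(f_1,g_4), S(f_2,g_4), S(g_3,g_4)) all reduce to 0 modulo the current basis, so we have a Gröbner basis.
Inter-reduce: drop elements whose leading term is divisible by another's, tail-reduce, and make monic.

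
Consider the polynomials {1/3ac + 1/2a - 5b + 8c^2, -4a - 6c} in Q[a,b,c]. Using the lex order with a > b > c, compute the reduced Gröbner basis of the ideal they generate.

f_1 = 1/3ac + 1/2a - 5b + 8c^2, LT = ac.
f_2 = -4a - 6c, LT = a.

S(f_1,f_2): lcm = ac. S = 3/2a - 15b + 45/2c^2.
  leading term a: subtract (-3/8)·f_2 from 3/2a - 15b + 45/2c^2 → -15b + 45/2c^2 - 9/4c
  leading term b: no divisor's leading term divides it; move -15b to the remainder.
  leading term c^2: no divisor's leading term divides it; move 45/2c^2 to the remainder.
  leading term c: no divisor's leading term divides it; move -9/4c to the remainder.
  remainder -15b + 45/2c^2 - 9/4c ≠ 0; add g_3 = -15b + 45/2c^2 - 9/4c to the basis.

The other S-polynomials (S(f_1,g_3), S(f_2,g_3)) all reduce to 0 modulo the current basis, so we have a Gröbner basis.
Inter-reduce: drop elements whose leading term is divisible by another's, tail-reduce, and make monic.

G = {a + 3/2c, b - 3/2c^2 + 3/20c}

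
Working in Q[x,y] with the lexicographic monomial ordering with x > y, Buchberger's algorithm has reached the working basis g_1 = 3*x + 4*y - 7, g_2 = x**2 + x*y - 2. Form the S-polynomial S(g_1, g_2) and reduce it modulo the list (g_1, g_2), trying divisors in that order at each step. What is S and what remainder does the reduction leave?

S(g_1, g_2) = 1/3*x*y - 7/3*x + 2; remainder on division = -4/9*y**2 + 35/9*y - 31/9.

lcm(LM(g_1), LM(g_2)) = x**2.
S = (lcm/LT(g_1))·g_1 − (lcm/LT(g_2))·g_2 = 1/3*x*y - 7/3*x + 2.
Reduce S modulo (g_1, g_2) in that order:
  leading term x*y: subtract (1/9*y)·g_1 from 1/3*x*y - 7/3*x + 2 → -7/3*x - 4/9*y**2 + 7/9*y + 2
  leading term x: subtract (-7/9)·g_1 from -7/3*x - 4/9*y**2 + 7/9*y + 2 → -4/9*y**2 + 35/9*y - 31/9
  leading term y**2: no divisor's leading term divides it; move -4/9*y**2 to the remainder.
  leading term y: no divisor's leading term divides it; move 35/9*y to the remainder.
  leading term 1: no divisor's leading term divides it; move -31/9 to the remainder.
The remainder -4/9*y**2 + 35/9*y - 31/9 is nonzero, so it would be added as the next basis element.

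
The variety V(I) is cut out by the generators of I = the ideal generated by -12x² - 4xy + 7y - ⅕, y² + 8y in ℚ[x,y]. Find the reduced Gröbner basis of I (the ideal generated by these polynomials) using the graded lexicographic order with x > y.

G = {x² + ⅓xy - 7/12y + 1/60, y² + 8y}

f_1 = -12x² - 4xy + 7y - ⅕, LT = x².
f_2 = y² + 8y, LT = y².

The S-polynomials (S(f_1,f_2)) all reduce to 0 modulo the current basis, so we have a Gröbner basis.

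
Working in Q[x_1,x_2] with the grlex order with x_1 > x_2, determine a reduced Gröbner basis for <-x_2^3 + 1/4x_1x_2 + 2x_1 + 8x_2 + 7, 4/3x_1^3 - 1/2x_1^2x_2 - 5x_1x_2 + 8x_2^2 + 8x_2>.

G = {x_1^3 - 3/8x_1^2x_2 - 15/4x_1x_2 + 6x_2^2 + 6x_2, x_2^3 - 1/4x_1x_2 - 2x_1 - 8x_2 - 7}

f_1 = -x_2^3 + 1/4x_1x_2 + 2x_1 + 8x_2 + 7, LT = x_2^3.
f_2 = 4/3x_1^3 - 1/2x_1^2x_2 - 5x_1x_2 + 8x_2^2 + 8x_2, LT = x_1^3.

The S-polynomials (S(f_1,f_2)) all reduce to 0 modulo the current basis, so we have a Gröbner basis.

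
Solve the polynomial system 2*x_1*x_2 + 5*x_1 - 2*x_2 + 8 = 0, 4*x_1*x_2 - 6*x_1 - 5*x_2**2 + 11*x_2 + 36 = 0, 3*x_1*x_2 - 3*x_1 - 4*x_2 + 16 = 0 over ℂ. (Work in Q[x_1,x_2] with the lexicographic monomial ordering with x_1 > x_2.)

{(0, 4)}

Compute a lex Gröbner basis by Buchberger's algorithm.
f_1 = 2*x_1*x_2 + 5*x_1 - 2*x_2 + 8, LT = x_1*x_2.
f_2 = 4*x_1*x_2 - 6*x_1 - 5*x_2**2 + 11*x_2 + 36, LT = x_1*x_2.
f_3 = 3*x_1*x_2 - 3*x_1 - 4*x_2 + 16, LT = x_1*x_2.

S(f_1,f_2): lcm = x_1*x_2. S = 4*x_1 + 5/4*x_2**2 - 15/4*x_2 - 5.
  leading term x_1: no divisor's leading term divides it; move 4*x_1 to the remainder.
  leading term x_2**2: no divisor's leading term divides it; move 5/4*x_2**2 to the remainder.
  leading term x_2: no divisor's leading term divides it; move -15/4*x_2 to the remainder.
  leading term 1: no divisor's leading term divides it; move -5 to the remainder.
  remainder 4*x_1 + 5/4*x_2**2 - 15/4*x_2 - 5 ≠ 0; add h_4 = 4*x_1 + 5/4*x_2**2 - 15/4*x_2 - 5 to the basis.

S(f_1,f_3): lcm = x_1*x_2. S = 7/2*x_1 + 1/3*x_2 - 4/3.
  leading term x_1: subtract (7/8)·h_4 from 7/2*x_1 + 1/3*x_2 - 4/3 → -35/32*x_2**2 + 347/96*x_2 + 73/24
  leading term x_2**2: no divisor's leading term divides it; move -35/32*x_2**2 to the remainder.
  leading term x_2: no divisor's leading term divides it; move 347/96*x_2 to the remainder.
  leading term 1: no divisor's leading term divides it; move 73/24 to the remainder.
  remainder -35/32*x_2**2 + 347/96*x_2 + 73/24 ≠ 0; add h_5 = -35/32*x_2**2 + 347/96*x_2 + 73/24 to the basis.

S(f_1,h_4): lcm = x_1*x_2. S = 5/2*x_1 - 5/16*x_2**3 + 15/16*x_2**2 + 1/4*x_2 + 4.
  leading term x_1: subtract (5/8)·h_4 from 5/2*x_1 - 5/16*x_2**3 + 15/16*x_2**2 + 1/4*x_2 + 4 → -5/16*x_2**3 + 5/32*x_2**2 + 83/32*x_2 + 57/8
  leading term x_2**3: subtract (2/7*x_2)·h_5 from -5/16*x_2**3 + 5/32*x_2**2 + 83/32*x_2 + 57/8 → -589/672*x_2**2 + 1159/672*x_2 + 57/8
  leading term x_2**2: subtract (589/735)·h_5 from -589/672*x_2**2 + 1159/672*x_2 + 57/8 → -2584/2205*x_2 + 10336/2205
  leading term x_2: no divisor's leading term divides it; move -2584/2205*x_2 to the remainder.
  leading term 1: no divisor's leading term divides it; move 10336/2205 to the remainder.
  remainder -2584/2205*x_2 + 10336/2205 ≠ 0; add h_6 = -2584/2205*x_2 + 10336/2205 to the basis.

The other S-polynomials (S(f_2,f_3), S(f_2,h_4), S(f_3,h_4), S(f_1,h_5), S(f_2,h_5), S(f_3,h_5), S(h_4,h_5), S(f_1,h_6), S(f_2,h_6), S(f_3,h_6), S(h_4,h_6), S(h_5,h_6)) all reduce to 0 modulo the current basis, so we have a Gröbner basis.
Inter-reduce: drop elements whose leading term is divisible by another's, tail-reduce, and make monic.
Reduced Gröbner basis: {x_1, x_2 - 4}.

Elimination: the polynomial x_2 - 4 lies in the elimination ideal for x_2, so x_2 ∈ {4}. For each such x_2, the remaining basis elements (now univariate) give the rest of the solution.
  x_2 = 4: the earlier basis element becomes x_1 = 0, giving x_1 = 0 — point (0, 4).
Substituting each solution back into the original system confirms all equations vanish.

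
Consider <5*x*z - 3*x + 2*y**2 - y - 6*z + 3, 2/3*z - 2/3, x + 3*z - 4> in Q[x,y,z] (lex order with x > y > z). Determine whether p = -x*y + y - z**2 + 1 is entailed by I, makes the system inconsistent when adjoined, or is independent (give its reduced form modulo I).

First compute the reduced Gröbner basis of I by Buchberger's algorithm.
f_1 = 5*x*z - 3*x + 2*y**2 - y - 6*z + 3, LT = x*z.
f_2 = 2/3*z - 2/3, LT = z.
f_3 = x + 3*z - 4, LT = x.

S(f_1,f_2): lcm = x*z. S = 2/5*x + 2/5*y**2 - 1/5*y - 6/5*z + 3/5.
  reduce S modulo (f_1, f_2, f_3):
  remainder 2/5*y**2 - 1/5*y - 1/5 ≠ 0; add h_4 = 2/5*y**2 - 1/5*y - 1/5 to the basis.

The other S-polynomials (S(f_1,f_3), S(f_2,f_3), S(f_1,h_4), S(f_2,h_4), S(f_3,h_4)) all reduce to 0 modulo the current basis, so we have a Gröbner basis.
Inter-reduce: drop elements whose leading term is divisible by another's, tail-reduce, and make monic.
Reduced Gröbner basis: {x - 1, y**2 - 1/2*y - 1/2, z - 1}.
Label its elements g_1 = x - 1, g_2 = y**2 - 1/2*y - 1/2, g_3 = z - 1.

Reduce p = -x*y + y - z**2 + 1 modulo G:
  leading term x*y: subtract (-y)·g_1 from -x*y + y - z**2 + 1 → -z**2 + 1
  leading term z**2: subtract (-z)·g_3 from -z**2 + 1 → -z + 1
  leading term z: subtract (-1)·g_3 from -z + 1 → 0
  normal form = 0.
Since the normal form is 0, p ∈ I.

-x*y + y - z**2 + 1 lies in I (it reduces to 0).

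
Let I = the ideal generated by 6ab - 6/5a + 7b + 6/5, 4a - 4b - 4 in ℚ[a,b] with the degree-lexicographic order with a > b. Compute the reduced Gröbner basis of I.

G = {b² + 59/30b, a - b - 1}

This is the nonlinear analogue of row-reducing a linear system.

f_1 = 6ab - 6/5a + 7b + 6/5, LT = ab.
f_2 = 4a - 4b - 4, LT = a.

S(f_1,f_2): lcm = ab. S = b² - ⅕a + 13/6b + ⅕.
  leading term b²: no divisor's leading term divides it; move b² to the remainder.
  leading term a: subtract (-1/20)·f_2 from -⅕a + 13/6b + ⅕ → 59/30b
  leading term b: no divisor's leading term divides it; move 59/30b to the remainder.
  remainder b² + 59/30b ≠ 0; add g_3 = b² + 59/30b to the basis.

The other S-polynomials (S(f_1,g_3), S(f_2,g_3)) all reduce to 0 modulo the current basis, so we have a Gröbner basis.
Inter-reduce: drop elements whose leading term is divisible by another's, tail-reduce, and make monic.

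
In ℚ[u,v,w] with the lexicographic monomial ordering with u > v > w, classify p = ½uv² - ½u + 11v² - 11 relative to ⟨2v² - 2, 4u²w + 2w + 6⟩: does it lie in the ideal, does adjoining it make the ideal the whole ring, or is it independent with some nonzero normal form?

½uv² - ½u + 11v² - 11 lies in I (it reduces to 0).

First compute the reduced Gröbner basis of I by Buchberger's algorithm.
f_1 = 2v² - 2, LT = v².
f_2 = 4u²w + 2w + 6, LT = u²w.

The S-polynomials (S(f_1,f_2)) all reduce to 0 modulo the current basis, so we have a Gröbner basis.
Inter-reduce: drop elements whose leading term is divisible by another's, tail-reduce, and make monic.
Reduced Gröbner basis: {u²w + ½w + 3/2, v² - 1}.
Label its elements g_1 = u²w + ½w + 3/2, g_2 = v² - 1.

Reduce p = ½uv² - ½u + 11v² - 11 modulo G:
  leading term uv²: subtract (½u)·g_2 from ½uv² - ½u + 11v² - 11 → 11v² - 11
  leading term v²: subtract (11)·g_2 from 11v² - 11 → 0
  normal form = 0.
Since the normal form is 0, p ∈ I.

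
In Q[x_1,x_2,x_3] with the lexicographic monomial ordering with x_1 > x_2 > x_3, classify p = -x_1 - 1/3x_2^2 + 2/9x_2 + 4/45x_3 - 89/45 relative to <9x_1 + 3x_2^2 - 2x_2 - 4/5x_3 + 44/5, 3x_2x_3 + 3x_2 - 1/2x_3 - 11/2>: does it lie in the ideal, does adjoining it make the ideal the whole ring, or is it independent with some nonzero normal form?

Adjoining -x_1 - 1/3x_2^2 + 2/9x_2 + 4/45x_3 - 89/45 makes the ideal the whole ring: the system is inconsistent.

First compute the reduced Gröbner basis of I by Buchberger's algorithm.
f_1 = 9x_1 + 3x_2^2 - 2x_2 - 4/5x_3 + 44/5, LT = x_1.
f_2 = 3x_2x_3 + 3x_2 - 1/2x_3 - 11/2, LT = x_2x_3.

The S-polynomials (S(f_1,f_2)) all reduce to 0 modulo the current basis, so we have a Gröbner basis.
Inter-reduce: drop elements whose leading term is divisible by another's, tail-reduce, and make monic.
Reduced Gröbner basis: {x_1 + 1/3x_2^2 - 2/9x_2 - 4/45x_3 + 44/45, x_2x_3 + x_2 - 1/6x_3 - 11/6}.
Label its elements g_1 = x_1 + 1/3x_2^2 - 2/9x_2 - 4/45x_3 + 44/45, g_2 = x_2x_3 + x_2 - 1/6x_3 - 11/6.

Reduce p = -x_1 - 1/3x_2^2 + 2/9x_2 + 4/45x_3 - 89/45 modulo G:
  leading term x_1: subtract (-1)·g_1 from -x_1 - 1/3x_2^2 + 2/9x_2 + 4/45x_3 - 89/45 → -1
  leading term 1: no divisor's leading term divides it; move -1 to the remainder.
  normal form = -1.
The normal form is nonzero, so p ∉ I. Since p minus its normal form lies in I, I + (p) = I + (r) where r = -1; decide whether this ideal is the whole ring.
Here r = -1 is a nonzero constant, hence a unit: 1 ∈ I + (p), the Gröbner basis of I + (p) is {1}, and the enlarged system has no common solution — adjoining p is inconsistent.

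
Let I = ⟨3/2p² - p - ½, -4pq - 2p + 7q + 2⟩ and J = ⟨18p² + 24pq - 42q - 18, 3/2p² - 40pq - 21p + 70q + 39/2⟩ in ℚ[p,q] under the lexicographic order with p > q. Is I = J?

Yes, the ideals are equal.

Two ideals are equal iff their reduced Gröbner bases coincide (the reduced basis is unique for a fixed ordering).
Buchberger on the first generating set:
f_1 = 3/2p² - p - ½, LT = p².
f_2 = -4pq - 2p + 7q + 2, LT = pq.

S(f_1,f_2): lcm = p²q. S = -½p² + 13/12pq + ½p - ⅓q.
  leading term p²: subtract (-⅓)·f_1 from -½p² + 13/12pq + ½p - ⅓q → 13/12pq + ⅙p - ⅓q - ⅙
  leading term pq: subtract (-13/48)·f_2 from 13/12pq + ⅙p - ⅓q - ⅙ → -⅜p + 25/16q + ⅜
  leading term p: no divisor's leading term divides it; move -⅜p to the remainder.
  leading term q: no divisor's leading term divides it; move 25/16q to the remainder.
  leading term 1: no divisor's leading term divides it; move ⅜ to the remainder.
  remainder -⅜p + 25/16q + ⅜ ≠ 0; add g_3 = -⅜p + 25/16q + ⅜ to the basis.

S(f_2,g_3): lcm = pq. S = ½p + 25/6q² - ¾q - ½.
  leading term p: subtract (-4/3)·g_3 from ½p + 25/6q² - ¾q - ½ → 25/6q² + 4/3q
  leading term q²: no divisor's leading term divides it; move 25/6q² to the remainder.
  leading term q: no divisor's leading term divides it; move 4/3q to the remainder.
  remainder 25/6q² + 4/3q ≠ 0; add g_4 = 25/6q² + 4/3q to the basis.

The other S-polynomials (S(f_1,g_3), S(f_1,g_4), S(f_2,g_4), S(g_3,g_4)) all reduce to 0 modulo the current basis, so we have a Gröbner basis.
Inter-reduce: drop elements whose leading term is divisible by another's, tail-reduce, and make monic.
Reduced Gröbner basis: {p - 25/6q - 1, q² + 8/25q}.

Buchberger on the second generating set:
h_1 = 18p² + 24pq - 42q - 18, LT = p².
h_2 = 3/2p² - 40pq - 21p + 70q + 39/2, LT = p².

S(h_1,h_2): lcm = p². S = 28pq + 14p - 49q - 14.
  leading term pq: no divisor's leading term divides it; move 28pq to the remainder.
  leading term p: no divisor's leading term divides it; move 14p to the remainder.
  leading term q: no divisor's leading term divides it; move -49q to the remainder.
  leading term 1: no divisor's leading term divides it; move -14 to the remainder.
  remainder 28pq + 14p - 49q - 14 ≠ 0; add k_3 = 28pq + 14p - 49q - 14 to the basis.

S(h_1,k_3): lcm = p²q. S = -½p² + 4/3pq² + 7/4pq + ½p - 7/3q² - q.
  leading term p²: subtract (-1/36)·h_1 from -½p² + 4/3pq² + 7/4pq + ½p - 7/3q² - q → 4/3pq² + 29/12pq + ½p - 7/3q² - 13/6q - ½
  leading term pq²: subtract (1/21q)·k_3 from 4/3pq² + 29/12pq + ½p - 7/3q² - 13/6q - ½ → 7/4pq + ½p - 3/2q - ½
  leading term pq: subtract (1/16)·k_3 from 7/4pq + ½p - 3/2q - ½ → -⅜p + 25/16q + ⅜
  leading term p: no divisor's leading term divides it; move -⅜p to the remainder.
  leading term q: no divisor's leading term divides it; move 25/16q to the remainder.
  leading term 1: no divisor's leading term divides it; move ⅜ to the remainder.
  remainder -⅜p + 25/16q + ⅜ ≠ 0; add k_4 = -⅜p + 25/16q + ⅜ to the basis.

S(k_3,k_4): lcm = pq. S = ½p + 25/6q² - ¾q - ½.
  leading term p: subtract (-4/3)·k_4 from ½p + 25/6q² - ¾q - ½ → 25/6q² + 4/3q
  leading term q²: no divisor's leading term divides it; move 25/6q² to the remainder.
  leading term q: no divisor's leading term divides it; move 4/3q to the remainder.
  remainder 25/6q² + 4/3q ≠ 0; add k_5 = 25/6q² + 4/3q to the basis.

The other S-polynomials (S(h_2,k_3), S(h_1,k_4), S(h_2,k_4), S(h_1,k_5), S(h_2,k_5), S(k_3,k_5), S(k_4,k_5)) all reduce to 0 modulo the current basis, so we have a Gröbner basis.
Inter-reduce: drop elements whose leading term is divisible by another's, tail-reduce, and make monic.
Reduced Gröbner basis: {p - 25/6q - 1, q² + 8/25q}.

The two bases agree; hence the ideals are identical.
The choice of monomial ordering does not affect the verdict — as long as both bases are computed under the same ordering, their equality decides ideal equality.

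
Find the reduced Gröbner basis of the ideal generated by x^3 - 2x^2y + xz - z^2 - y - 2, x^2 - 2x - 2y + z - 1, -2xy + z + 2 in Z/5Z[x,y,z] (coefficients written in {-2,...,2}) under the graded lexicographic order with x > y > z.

G = {yz^2 + 2yz + y - 2z + 1, z^3 - 2z^2 - 2y - z - 1, x^2 - 2x - 2y + z - 1, xy + 2z - 1, xz + z^2 + 2x + 2y + z - 2, y^2 + 2yz - z^2 + y + 2z - 2}

f_1 = x^3 - 2x^2y + xz - z^2 - y - 2, LT = x^3.
f_2 = x^2 - 2x - 2y + z - 1, LT = x^2.
f_3 = -2xy + z + 2, LT = xy.

S(f_1,f_2): lcm = x^3. S = -2x^2y + 2x^2 + 2xy - z^2 + x - y - 2.
  leading term x^2y: subtract (-2y)·f_2 from -2x^2y + 2x^2 + 2xy - z^2 + x - y - 2 → 2x^2 - 2xy + y^2 + 2yz - z^2 + x + 2y - 2
  leading term x^2: subtract (2)·f_2 from 2x^2 - 2xy + y^2 + 2yz - z^2 + x + 2y - 2 → -2xy + y^2 + 2yz - z^2 + y - 2z
  leading term xy: subtract (1)·f_3 from -2xy + y^2 + 2yz - z^2 + y - 2z → y^2 + 2yz - z^2 + y + 2z - 2
  leading term y^2: no divisor's leading term divides it; move y^2 to the remainder.
  leading term yz: no divisor's leading term divides it; move 2yz to the remainder.
  leading term z^2: no divisor's leading term divides it; move -z^2 to the remainder.
  leading term y: no divisor's leading term divides it; move y to the remainder.
  leading term z: no divisor's leading term divides it; move 2z to the remainder.
  leading term 1: no divisor's leading term divides it; move -2 to the remainder.
  remainder y^2 + 2yz - z^2 + y + 2z - 2 ≠ 0; add g_4 = y^2 + 2yz - z^2 + y + 2z - 2 to the basis.

S(f_1,f_3): lcm = x^3y. S = -2x^2y^2 - 2x^2z + xyz - yz^2 + x^2 - y^2 - 2y.
  leading term x^2y^2: subtract (-2y^2)·f_2 from -2x^2y^2 - 2x^2z + xyz - yz^2 + x^2 - y^2 - 2y → -2x^2z + xy^2 + xyz + y^3 + 2y^2z - yz^2 + x^2 + 2y^2 - 2y
  leading term x^2z: subtract (-2z)·f_2 from -2x^2z + xy^2 + xyz + y^3 + 2y^2z - yz^2 + x^2 + 2y^2 - 2y → xy^2 + xyz + y^3 + 2y^2z - yz^2 + x^2 + xz + 2y^2 + yz + 2z^2 - 2y - 2z
  leading term xy^2: subtract (2y)·f_3 from xy^2 + xyz + y^3 + 2y^2z - yz^2 + x^2 + xz + 2y^2 + yz + 2z^2 - 2y - 2z → xyz + y^3 + 2y^2z - yz^2 + x^2 + xz + 2y^2 - yz + 2z^2 - y - 2z
  leading term xyz: subtract (2z)·f_3 from xyz + y^3 + 2y^2z - yz^2 + x^2 + xz + 2y^2 - yz + 2z^2 - y - 2z → y^3 + 2y^2z - yz^2 + x^2 + xz + 2y^2 - yz - y - z
  leading term y^3: subtract (y)·g_4 from y^3 + 2y^2z - yz^2 + x^2 + xz + 2y^2 - yz - y - z → x^2 + xz + y^2 + 2yz + y - z
  leading term x^2: subtract (1)·f_2 from x^2 + xz + y^2 + 2yz + y - z → xz + y^2 + 2yz + 2x - 2y - 2z + 1
  leading term xz: no divisor's leading term divides it; move xz to the remainder.
  leading term y^2: subtract (1)·g_4 from y^2 + 2yz + 2x - 2y - 2z + 1 → z^2 + 2x + 2y + z - 2
  leading term z^2: no divisor's leading term divides it; move z^2 to the remainder.
  leading term x: no divisor's leading term divides it; move 2x to the remainder.
  leading term y: no divisor's leading term divides it; move 2y to the remainder.
  leading term z: no divisor's leading term divides it; move z to the remainder.
  leading term 1: no divisor's leading term divides it; move -2 to the remainder.
  remainder xz + z^2 + 2x + 2y + z - 2 ≠ 0; add g_5 = xz + z^2 + 2x + 2y + z - 2 to the basis.

S(f_3,g_4): lcm = xy^2. S = -2xyz + xz^2 - xy - 2xz + 2yz + 2x - y.
  leading term xyz: subtract (z)·f_3 from -2xyz + xz^2 - xy - 2xz + 2yz + 2x - y → xz^2 - xy - 2xz + 2yz - z^2 + 2x - y - 2z
  leading term xz^2: subtract (z)·g_5 from xz^2 - xy - 2xz + 2yz - z^2 + 2x - y - 2z → -z^3 - xy + xz - 2z^2 + 2x - y
  leading term z^3: no divisor's leading term divides it; move -z^3 to the remainder.
  leading term xy: subtract (-2)·f_3 from -xy + xz - 2z^2 + 2x - y → xz - 2z^2 + 2x - y + 2z - 1
  leading term xz: subtract (1)·g_5 from xz - 2z^2 + 2x - y + 2z - 1 → 2z^2 + 2y + z + 1
  leading term z^2: no divisor's leading term divides it; move 2z^2 to the remainder.
  leading term y: no divisor's leading term divides it; move 2y to the remainder.
  leading term z: no divisor's leading term divides it; move z to the remainder.
  leading term 1: no divisor's leading term divides it; move 1 to the remainder.
  remainder -z^3 + 2z^2 + 2y + z + 1 ≠ 0; add g_6 = -z^3 + 2z^2 + 2y + z + 1 to the basis.

S(f_1,g_5): lcm = x^3z. S = -2x^2yz - x^2z^2 - 2x^3 - 2x^2y - x^2z + xz^2 - z^3 + 2x^2 - yz - 2z.
  leading term x^2yz: subtract (-2yz)·f_2 from -2x^2yz - x^2z^2 - 2x^3 - 2x^2y - x^2z + xz^2 - z^3 + 2x^2 - yz - 2z → -x^2z^2 - 2x^3 - 2x^2y - x^2z + xyz + xz^2 + y^2z + 2yz^2 - z^3 + 2x^2 + 2yz - 2z
  leading term x^2z^2: subtract (-z^2)·f_2 from -x^2z^2 - 2x^3 - 2x^2y - x^2z + xyz + xz^2 + y^2z + 2yz^2 - z^3 + 2x^2 + 2yz - 2z → -2x^3 - 2x^2y - x^2z + xyz - xz^2 + y^2z + 2x^2 + 2yz - z^2 - 2z
  leading term x^3: subtract (-2)·f_1 from -2x^3 - 2x^2y - x^2z + xyz - xz^2 + y^2z + 2x^2 + 2yz - z^2 - 2z → -x^2y - x^2z + xyz - xz^2 + y^2z + 2x^2 + 2xz + 2yz + 2z^2 - 2y - 2z + 1
  leading term x^2y: subtract (-y)·f_2 from -x^2y - x^2z + xyz - xz^2 + y^2z + 2x^2 + 2xz + 2yz + 2z^2 - 2y - 2z + 1 → -x^2z + xyz - xz^2 + y^2z + 2x^2 - 2xy + 2xz - 2y^2 - 2yz + 2z^2 + 2y - 2z + 1
  leading term x^2z: subtract (-z)·f_2 from -x^2z + xyz - xz^2 + y^2z + 2x^2 - 2xy + 2xz - 2y^2 - 2yz + 2z^2 + 2y - 2z + 1 → xyz - xz^2 + y^2z + 2x^2 - 2xy - 2y^2 + yz - 2z^2 + 2y + 2z + 1
  leading term xyz: subtract (2z)·f_3 from xyz - xz^2 + y^2z + 2x^2 - 2xy - 2y^2 + yz - 2z^2 + 2y + 2z + 1 → -xz^2 + y^2z + 2x^2 - 2xy - 2y^2 + yz + z^2 + 2y - 2z + 1
  leading term xz^2: subtract (-z)·g_5 from -xz^2 + y^2z + 2x^2 - 2xy - 2y^2 + yz + z^2 + 2y - 2z + 1 → y^2z + z^3 + 2x^2 - 2xy + 2xz - 2y^2 - 2yz + 2z^2 + 2y + z + 1
  leading term y^2z: subtract (z)·g_4 from y^2z + z^3 + 2x^2 - 2xy + 2xz - 2y^2 - 2yz + 2z^2 + 2y + z + 1 → -2yz^2 + 2z^3 + 2x^2 - 2xy + 2xz - 2y^2 + 2yz + 2y - 2z + 1
  leading term yz^2: no divisor's leading term divides it; move -2yz^2 to the remainder.
  leading term z^3: subtract (-2)·g_6 from 2z^3 + 2x^2 - 2xy + 2xz - 2y^2 + 2yz + 2y - 2z + 1 → 2x^2 - 2xy + 2xz - 2y^2 + 2yz - z^2 + y - 2
  leading term x^2: subtract (2)·f_2 from 2x^2 - 2xy + 2xz - 2y^2 + 2yz - z^2 + y - 2 → -2xy + 2xz - 2y^2 + 2yz - z^2 - x - 2z
  leading term xy: subtract (1)·f_3 from -2xy + 2xz - 2y^2 + 2yz - z^2 - x - 2z → 2xz - 2y^2 + 2yz - z^2 - x + 2z - 2
  leading term xz: subtract (2)·g_5 from 2xz - 2y^2 + 2yz - z^2 - x + 2z - 2 → -2y^2 + 2yz + 2z^2 + y + 2
  leading term y^2: subtract (-2)·g_4 from -2y^2 + 2yz + 2z^2 + y + 2 → yz - 2y - z - 2
  leading term yz: no divisor's leading term divides it; move yz to the remainder.
  leading term y: no divisor's leading term divides it; move -2y to the remainder.
  leading term z: no divisor's leading term divides it; move -z to the remainder.
  leading term 1: no divisor's leading term divides it; move -2 to the remainder.
  remainder -2yz^2 + yz - 2y - z - 2 ≠ 0; add g_7 = -2yz^2 + yz - 2y - z - 2 to the basis.

The other S-polynomials (S(f_2,f_3), S(f_1,g_4), S(f_2,g_4), S(f_2,g_5), S(f_3,g_5), S(g_4,g_5), S(f_1,g_6), S(f_2,g_6), S(f_3,g_6), S(g_4,g_6), S(g_5,g_6), S(f_1,g_7), S(f_2,g_7), S(f_3,g_7), S(g_4,g_7), S(g_5,g_7), S(g_6,g_7)) all reduce to 0 modulo the current basis, so we have a Gröbner basis.
Inter-reduce: drop elements whose leading term is divisible by another's, tail-reduce, and make monic.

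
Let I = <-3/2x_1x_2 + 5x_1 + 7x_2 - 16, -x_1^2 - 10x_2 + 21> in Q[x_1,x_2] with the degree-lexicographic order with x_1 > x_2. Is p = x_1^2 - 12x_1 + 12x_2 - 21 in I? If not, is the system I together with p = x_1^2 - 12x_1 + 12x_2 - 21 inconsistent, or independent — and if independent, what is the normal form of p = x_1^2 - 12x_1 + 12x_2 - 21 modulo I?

Adjoining x_1^2 - 12x_1 + 12x_2 - 21 makes the ideal the whole ring: the system is inconsistent.

First compute the reduced Gröbner basis of I by Buchberger's algorithm.
f_1 = -3/2x_1x_2 + 5x_1 + 7x_2 - 16, LT = x_1x_2.
f_2 = -x_1^2 - 10x_2 + 21, LT = x_1^2.

S(f_1,f_2): lcm = x_1^2x_2. S = -10/3x_1^2 - 14/3x_1x_2 - 10x_2^2 + 32/3x_1 + 21x_2.
  reduce S modulo (f_1, f_2):
  remainder -10x_2^2 - 44/9x_1 + 293/9x_2 - 182/9 ≠ 0; add h_3 = -10x_2^2 - 44/9x_1 + 293/9x_2 - 182/9 to the basis.

The other S-polynomials (S(f_1,h_3), S(f_2,h_3)) all reduce to 0 modulo the current basis, so we have a Gröbner basis.
Inter-reduce: drop elements whose leading term is divisible by another's, tail-reduce, and make monic.
Reduced Gröbner basis: {x_1^2 + 10x_2 - 21, x_1x_2 - 10/3x_1 - 14/3x_2 + 32/3, x_2^2 + 22/45x_1 - 293/90x_2 + 91/45}.
Label its elements g_1 = x_1^2 + 10x_2 - 21, g_2 = x_1x_2 - 10/3x_1 - 14/3x_2 + 32/3, g_3 = x_2^2 + 22/45x_1 - 293/90x_2 + 91/45.

Reduce p = x_1^2 - 12x_1 + 12x_2 - 21 modulo G:
  leading term x_1^2: subtract (1)·g_1 from x_1^2 - 12x_1 + 12x_2 - 21 → -12x_1 + 2x_2
  leading term x_1: no divisor's leading term divides it; move -12x_1 to the remainder.
  leading term x_2: no divisor's leading term divides it; move 2x_2 to the remainder.
  normal form = -12x_1 + 2x_2.
The normal form is nonzero, so p ∉ I. Since p minus its normal form lies in I, I + (p) = I + (r) where r = -12x_1 + 2x_2; decide whether this ideal is the whole ring.
Run Buchberger on G together with r (pairs among the g_i already reduce to 0 since G is a Gröbner basis):
g_1 = x_1^2 + 10x_2 - 21, LT = x_1^2.
g_2 = x_1x_2 - 10/3x_1 - 14/3x_2 + 32/3, LT = x_1x_2.
g_3 = x_2^2 + 22/45x_1 - 293/90x_2 + 91/45, LT = x_2^2.
r = -12x_1 + 2x_2, LT = x_1.

S(g_1,r): lcm = x_1^2. S = 1/6x_1x_2 + 10x_2 - 21.
  reduce S modulo (g_1, g_2, g_3, r):
  remainder 587/54x_2 - 205/9 ≠ 0; add m_5 = 587/54x_2 - 205/9 to the basis.

S(g_2,r): lcm = x_1x_2. S = 1/6x_2^2 - 10/3x_1 - 14/3x_2 + 32/3.
  reduce S modulo (g_1, g_2, g_3, r, m_5):
  remainder 13088/26415 ≠ 0; add m_6 = 13088/26415 to the basis.

The other S-polynomials (S(g_1,g_2), S(g_1,g_3), S(g_2,g_3), S(g_3,r), S(g_1,m_5), S(g_2,m_5), S(g_3,m_5), S(r,m_5), S(g_1,m_6), S(g_2,m_6), S(g_3,m_6), S(r,m_6), S(m_5,m_6)) all reduce to 0 modulo the current basis, so we have a Gröbner basis.
Inter-reduce: drop elements whose leading term is divisible by another's, tail-reduce, and make monic.
Reduced Gröbner basis: {1}.
The reduced Gröbner basis of I + (p) is {1}: the ideal is the whole ring, so the enlarged system has no common solution — adjoining p is inconsistent.

The remainder on division by a Gröbner basis is unique — it is the normal form.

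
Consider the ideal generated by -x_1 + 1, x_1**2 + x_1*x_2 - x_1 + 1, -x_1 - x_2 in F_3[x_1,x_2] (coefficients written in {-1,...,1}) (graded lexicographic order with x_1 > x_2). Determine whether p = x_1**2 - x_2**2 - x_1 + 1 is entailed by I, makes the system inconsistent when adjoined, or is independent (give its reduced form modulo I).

x_1**2 - x_2**2 - x_1 + 1 lies in I (it reduces to 0).

First compute the reduced Gröbner basis of I by Buchberger's algorithm.
f_1 = -x_1 + 1, LT = x_1.
f_2 = x_1**2 + x_1*x_2 - x_1 + 1, LT = x_1**2.
f_3 = -x_1 - x_2, LT = x_1.

S(f_1,f_2): lcm = x_1**2. S = -x_1*x_2 - 1.
  reduce S modulo (f_1, f_2, f_3):
  remainder -x_2 - 1 ≠ 0; add h_4 = -x_2 - 1 to the basis.

The other S-polynomials (S(f_1,f_3), S(f_2,f_3), S(f_1,h_4), S(f_2,h_4), S(f_3,h_4)) all reduce to 0 modulo the current basis, so we have a Gröbner basis.
Inter-reduce: drop elements whose leading term is divisible by another's, tail-reduce, and make monic.
Reduced Gröbner basis: {x_1 - 1, x_2 + 1}.
Label its elements g_1 = x_1 - 1, g_2 = x_2 + 1.

Reduce p = x_1**2 - x_2**2 - x_1 + 1 modulo G:
  leading term x_1**2: subtract (x_1)·g_1 from x_1**2 - x_2**2 - x_1 + 1 → -x_2**2 + 1
  leading term x_2**2: subtract (-x_2)·g_2 from -x_2**2 + 1 → x_2 + 1
  leading term x_2: subtract (1)·g_2 from x_2 + 1 → 0
  normal form = 0.
Since the normal form is 0, p ∈ I.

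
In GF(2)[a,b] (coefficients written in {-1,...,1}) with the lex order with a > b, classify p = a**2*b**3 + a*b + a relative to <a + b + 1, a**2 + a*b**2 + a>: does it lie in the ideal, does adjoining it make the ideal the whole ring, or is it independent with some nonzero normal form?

a**2*b**3 + a*b + a is independent of I; its normal form modulo I is b**2 + 1.

First compute the reduced Gröbner basis of I by Buchberger's algorithm.
f_1 = a + b + 1, LT = a.
f_2 = a**2 + a*b**2 + a, LT = a**2.

S(f_1,f_2): lcm = a**2. S = a*b**2 + a*b.
  reduce S modulo (f_1, f_2):
  remainder b**3 + b ≠ 0; add h_3 = b**3 + b to the basis.

The other S-polynomials (S(f_1,h_3), S(f_2,h_3)) all reduce to 0 modulo the current basis, so we have a Gröbner basis.
Inter-reduce: drop elements whose leading term is divisible by another's, tail-reduce, and make monic.
Reduced Gröbner basis: {a + b + 1, b**3 + b}.
Label its elements g_1 = a + b + 1, g_2 = b**3 + b.

Reduce p = a**2*b**3 + a*b + a modulo G:
  leading term a**2*b**3: subtract (a*b**3)·g_1 from a**2*b**3 + a*b + a → a*b**4 + a*b**3 + a*b + a
  leading term a*b**4: subtract (b**4)·g_1 from a*b**4 + a*b**3 + a*b + a → a*b**3 + a*b + a + b**5 + b**4
  leading term a*b**3: subtract (b**3)·g_1 from a*b**3 + a*b + a + b**5 + b**4 → a*b + a + b**5 + b**3
  leading term a*b: subtract (b)·g_1 from a*b + a + b**5 + b**3 → a + b**5 + b**3 + b**2 + b
  leading term a: subtract (1)·g_1 from a + b**5 + b**3 + b**2 + b → b**5 + b**3 + b**2 + 1
  leading term b**5: subtract (b**2)·g_2 from b**5 + b**3 + b**2 + 1 → b**2 + 1
  leading term b**2: no divisor's leading term divides it; move b**2 to the remainder.
  leading term 1: no divisor's leading term divides it; move 1 to the remainder.
  normal form = b**2 + 1.
The normal form is nonzero, so p ∉ I. Since p minus its normal form lies in I, I + (p) = I + (r) where r = b**2 + 1; decide whether this ideal is the whole ring.
Run Buchberger on G together with r (pairs among the g_i already reduce to 0 since G is a Gröbner basis):
g_1 = a + b + 1, LT = a.
g_2 = b**3 + b, LT = b**3.
r = b**2 + 1, LT = b**2.

The S-polynomials (S(g_1,g_2), S(g_1,r), S(g_2,r)) all reduce to 0 modulo the current basis, so we have a Gröbner basis.
Inter-reduce: drop elements whose leading term is divisible by another's, tail-reduce, and make monic.
Reduced Gröbner basis: {a + b + 1, b**2 + 1}.
The reduced Gröbner basis of I + (p) is {a + b + 1, b**2 + 1} ≠ {1}, a proper ideal, so the enlarged system stays consistent: p is independent of I, with normal form b**2 + 1.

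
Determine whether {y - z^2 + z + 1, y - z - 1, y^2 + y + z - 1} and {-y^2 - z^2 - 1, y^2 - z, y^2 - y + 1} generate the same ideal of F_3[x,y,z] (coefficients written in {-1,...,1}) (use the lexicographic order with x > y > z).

Equality of ideals is decidable: compute both reduced Gröbner bases (unique for the ordering) and check whether they agree.
Buchberger on the first generating set:
f_1 = y - z^2 + z + 1, LT = y.
f_2 = y - z - 1, LT = y.
f_3 = y^2 + y + z - 1, LT = y^2.

S(f_1,f_2): lcm = y. S = -z^2 - z - 1.
  leading term z^2: no divisor's leading term divides it; move -z^2 to the remainder.
  leading term z: no divisor's leading term divides it; move -z to the remainder.
  leading term 1: no divisor's leading term divides it; move -1 to the remainder.
  remainder -z^2 - z - 1 ≠ 0; add g_4 = -z^2 - z - 1 to the basis.

The other S-polynomials (S(f_1,f_3), S(f_2,f_3), S(f_1,g_4), S(f_2,g_4), S(f_3,g_4)) all reduce to 0 modulo the current basis, so we have a Gröbner basis.
Inter-reduce: drop elements whose leading term is divisible by another's, tail-reduce, and make monic.
Reduced Gröbner basis: {y - z - 1, z^2 + z + 1}.

Buchberger on the second generating set:
h_1 = -y^2 - z^2 - 1, LT = y^2.
h_2 = y^2 - z, LT = y^2.
h_3 = y^2 - y + 1, LT = y^2.

S(h_1,h_2): lcm = y^2. S = z^2 + z + 1.
  leading term z^2: no divisor's leading term divides it; move z^2 to the remainder.
  leading term z: no divisor's leading term divides it; move z to the remainder.
  leading term 1: no divisor's leading term divides it; move 1 to the remainder.
  remainder z^2 + z + 1 ≠ 0; add k_4 = z^2 + z + 1 to the basis.

S(h_1,h_3): lcm = y^2. S = y + z^2.
  leading term y: no divisor's leading term divides it; move y to the remainder.
  leading term z^2: subtract (1)·k_4 from z^2 → -z - 1
  leading term z: no divisor's leading term divides it; move -z to the remainder.
  leading term 1: no divisor's leading term divides it; move -1 to the remainder.
  remainder y - z - 1 ≠ 0; add k_5 = y - z - 1 to the basis.

The other S-polynomials (S(h_2,h_3), S(h_1,k_4), S(h_2,k_4), S(h_3,k_4), S(h_1,k_5), S(h_2,k_5), S(h_3,k_5), S(k_4,k_5)) all reduce to 0 modulo the current basis, so we have a Gröbner basis.
Inter-reduce: drop elements whose leading term is divisible by another's, tail-reduce, and make monic.
Reduced Gröbner basis: {y - z - 1, z^2 + z + 1}.

The two bases agree; hence the ideals are identical.

Yes, the ideals are equal.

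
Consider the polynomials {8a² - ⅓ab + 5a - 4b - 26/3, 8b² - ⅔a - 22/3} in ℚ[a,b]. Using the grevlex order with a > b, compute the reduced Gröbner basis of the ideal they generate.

f_1 = 8a² - ⅓ab + 5a - 4b - 26/3, LT = a².
f_2 = 8b² - ⅔a - 22/3, LT = b².

S(f_1,f_2): leading monomials are coprime, so the S-polynomial reduces to 0 (Buchberger's first criterion).
Every S-polynomial of the final basis reduces to 0, so we have a Gröbner basis.

G = {a² - 1/24ab + ⅝a - ½b - 13/12, b² - 1/12a - 11/12}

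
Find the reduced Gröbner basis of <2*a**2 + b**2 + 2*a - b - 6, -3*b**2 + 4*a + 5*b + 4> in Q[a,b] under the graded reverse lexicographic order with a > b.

G = {a**2 + 5/3*a + 1/3*b - 7/3, b**2 - 4/3*a - 5/3*b - 4/3}

Buchberger's algorithm terminates because the ascending chain of leading-term ideals stabilizes.

f_1 = 2*a**2 + b**2 + 2*a - b - 6, LT = a**2.
f_2 = -3*b**2 + 4*a + 5*b + 4, LT = b**2.

The S-polynomials (S(f_1,f_2)) all reduce to 0 modulo the current basis, so we have a Gröbner basis.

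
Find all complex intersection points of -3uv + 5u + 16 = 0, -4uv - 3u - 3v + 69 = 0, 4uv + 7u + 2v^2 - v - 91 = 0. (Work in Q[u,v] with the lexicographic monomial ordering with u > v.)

Compute a lex Gröbner basis by Buchberger's algorithm.
f_1 = -3uv + 5u + 16, LT = uv.
f_2 = -4uv - 3u - 3v + 69, LT = uv.
f_3 = 4uv + 7u + 2v^2 - v - 91, LT = uv.

S(f_1,f_2): lcm = uv. S = -29/12u - 3/4v + 143/12.
  leading term u: no divisor's leading term divides it; move -29/12u to the remainder.
  leading term v: no divisor's leading term divides it; move -3/4v to the remainder.
  leading term 1: no divisor's leading term divides it; move 143/12 to the remainder.
  remainder -29/12u - 3/4v + 143/12 ≠ 0; add h_4 = -29/12u - 3/4v + 143/12 to the basis.

S(f_1,f_3): lcm = uv. S = -41/12u - 1/2v^2 + 1/4v + 209/12.
  leading term u: subtract (41/29)·h_4 from -41/12u - 1/2v^2 + 1/4v + 209/12 → -1/2v^2 + 38/29v + 33/58
  leading term v^2: no divisor's leading term divides it; move -1/2v^2 to the remainder.
  leading term v: no divisor's leading term divides it; move 38/29v to the remainder.
  leading term 1: no divisor's leading term divides it; move 33/58 to the remainder.
  remainder -1/2v^2 + 38/29v + 33/58 ≠ 0; add h_5 = -1/2v^2 + 38/29v + 33/58 to the basis.

S(f_1,h_4): lcm = uv. S = -5/3u - 9/29v^2 + 143/29v - 16/3.
  leading term u: subtract (20/29)·h_4 from -5/3u - 9/29v^2 + 143/29v - 16/3 → -9/29v^2 + 158/29v - 393/29
  leading term v^2: subtract (18/29)·h_5 from -9/29v^2 + 158/29v - 393/29 → 3898/841v - 11694/841
  leading term v: no divisor's leading term divides it; move 3898/841v to the remainder.
  leading term 1: no divisor's leading term divides it; move -11694/841 to the remainder.
  remainder 3898/841v - 11694/841 ≠ 0; add h_6 = 3898/841v - 11694/841 to the basis.

The other S-polynomials (S(f_2,f_3), S(f_2,h_4), S(f_3,h_4), S(f_1,h_5), S(f_2,h_5), S(f_3,h_5), S(h_4,h_5), S(f_1,h_6), S(f_2,h_6), S(f_3,h_6), S(h_4,h_6), S(h_5,h_6)) all reduce to 0 modulo the current basis, so we have a Gröbner basis.
Inter-reduce: drop elements whose leading term is divisible by another's, tail-reduce, and make monic.
Reduced Gröbner basis: {u - 4, v - 3}.

A lex Gröbner basis eliminates variables successively. Here v - 3 depends only on v, with roots {3}; lifting each root through the earlier basis elements recovers the full solutions.
  v = 3: the earlier basis element becomes u - 4 = 0, giving u = 4 — point (4, 3).
Substituting each solution back into the original system confirms all equations vanish.

{(4, 3)}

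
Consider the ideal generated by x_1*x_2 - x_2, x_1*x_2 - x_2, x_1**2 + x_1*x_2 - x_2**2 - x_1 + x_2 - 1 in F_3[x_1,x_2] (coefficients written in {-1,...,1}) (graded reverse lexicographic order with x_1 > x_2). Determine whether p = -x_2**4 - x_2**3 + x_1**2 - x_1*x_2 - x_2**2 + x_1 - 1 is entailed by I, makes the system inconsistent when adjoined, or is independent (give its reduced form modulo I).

-x_2**4 - x_2**3 + x_1**2 - x_1*x_2 - x_2**2 + x_1 - 1 is independent of I; its normal form modulo I is x_2**2 - x_1.

First compute the reduced Gröbner basis of I by Buchberger's algorithm.
f_1 = x_1*x_2 - x_2, LT = x_1*x_2.
f_2 = x_1*x_2 - x_2, LT = x_1*x_2.
f_3 = x_1**2 + x_1*x_2 - x_2**2 - x_1 + x_2 - 1, LT = x_1**2.

S(f_1,f_3): lcm = x_1**2*x_2. S = -x_1*x_2**2 + x_2**3 - x_2**2 + x_2.
  leading term x_1*x_2**2: subtract (-x_2)·f_1 from -x_1*x_2**2 + x_2**3 - x_2**2 + x_2 → x_2**3 + x_2**2 + x_2
  leading term x_2**3: no divisor's leading term divides it; move x_2**3 to the remainder.
  leading term x_2**2: no divisor's leading term divides it; move x_2**2 to the remainder.
  leading term x_2: no divisor's leading term divides it; move x_2 to the remainder.
  remainder x_2**3 + x_2**2 + x_2 ≠ 0; add h_4 = x_2**3 + x_2**2 + x_2 to the basis.

The other S-polynomials (S(f_1,f_2), S(f_2,f_3), S(f_1,h_4), S(f_2,h_4), S(f_3,h_4)) all reduce to 0 modulo the current basis, so we have a Gröbner basis.
Inter-reduce: drop elements whose leading term is divisible by another's, tail-reduce, and make monic.
Reduced Gröbner basis: {x_2**3 + x_2**2 + x_2, x_1**2 - x_2**2 - x_1 - x_2 - 1, x_1*x_2 - x_2}.
Label its elements g_1 = x_2**3 + x_2**2 + x_2, g_2 = x_1**2 - x_2**2 - x_1 - x_2 - 1, g_3 = x_1*x_2 - x_2.

Reduce p = -x_2**4 - x_2**3 + x_1**2 - x_1*x_2 - x_2**2 + x_1 - 1 modulo G:
  leading term x_2**4: subtract (-x_2)·g_1 from -x_2**4 - x_2**3 + x_1**2 - x_1*x_2 - x_2**2 + x_1 - 1 → x_1**2 - x_1*x_2 + x_1 - 1
  leading term x_1**2: subtract (1)·g_2 from x_1**2 - x_1*x_2 + x_1 - 1 → -x_1*x_2 + x_2**2 - x_1 + x_2
  leading term x_1*x_2: subtract (-1)·g_3 from -x_1*x_2 + x_2**2 - x_1 + x_2 → x_2**2 - x_1
  leading term x_2**2: no divisor's leading term divides it; move x_2**2 to the remainder.
  leading term x_1: no divisor's leading term divides it; move -x_1 to the remainder.
  normal form = x_2**2 - x_1.
The normal form is nonzero, so p ∉ I. Since p minus its normal form lies in I, I + (p) = I + (r) where r = x_2**2 - x_1; decide whether this ideal is the whole ring.
Run Buchberger on G together with r (pairs among the g_i already reduce to 0 since G is a Gröbner basis):
g_1 = x_2**3 + x_2**2 + x_2, LT = x_2**3.
g_2 = x_1**2 - x_2**2 - x_1 - x_2 - 1, LT = x_1**2.
g_3 = x_1*x_2 - x_2, LT = x_1*x_2.
r = x_2**2 - x_1, LT = x_2**2.

S(g_1,r): lcm = x_2**3. S = x_1*x_2 + x_2**2 + x_2.
  leading term x_1*x_2: subtract (1)·g_3 from x_1*x_2 + x_2**2 + x_2 → x_2**2 - x_2
  leading term x_2**2: subtract (1)·r from x_2**2 - x_2 → x_1 - x_2
  leading term x_1: no divisor's leading term divides it; move x_1 to the remainder.
  leading term x_2: no divisor's leading term divides it; move -x_2 to the remainder.
  remainder x_1 - x_2 ≠ 0; add m_5 = x_1 - x_2 to the basis.

S(g_3,r): lcm = x_1*x_2**2. S = x_1**2 - x_2**2.
  leading term x_1**2: subtract (1)·g_2 from x_1**2 - x_2**2 → x_1 + x_2 + 1
  leading term x_1: subtract (1)·m_5 from x_1 + x_2 + 1 → -x_2 + 1
  leading term x_2: no divisor's leading term divides it; move -x_2 to the remainder.
  leading term 1: no divisor's leading term divides it; move 1 to the remainder.
  remainder -x_2 + 1 ≠ 0; add m_6 = -x_2 + 1 to the basis.

The other S-polynomials (S(g_1,g_2), S(g_1,g_3), S(g_2,g_3), S(g_2,r), S(g_1,m_5), S(g_2,m_5), S(g_3,m_5), S(r,m_5), S(g_1,m_6), S(g_2,m_6), S(g_3,m_6), S(r,m_6), S(m_5,m_6)) all reduce to 0 modulo the current basis, so we have a Gröbner basis.
Inter-reduce: drop elements whose leading term is divisible by another's, tail-reduce, and make monic.
Reduced Gröbner basis: {x_1 - 1, x_2 - 1}.
The reduced Gröbner basis of I + (p) is {x_1 - 1, x_2 - 1} ≠ {1}, a proper ideal, so the enlarged system stays consistent: p is independent of I, with normal form x_2**2 - x_1.

The remainder on division by a Gröbner basis is unique — it is the normal form.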